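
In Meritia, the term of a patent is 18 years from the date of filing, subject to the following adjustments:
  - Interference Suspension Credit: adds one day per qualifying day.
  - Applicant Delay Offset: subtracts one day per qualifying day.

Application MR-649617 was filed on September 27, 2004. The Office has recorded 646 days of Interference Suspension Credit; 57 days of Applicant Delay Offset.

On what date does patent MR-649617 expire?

May 8, 2024

Base term: filing date + 18 years → 27 September 2022.
Interference Suspension Credit: +646 days → 4 July 2024.
Applicant Delay Offset: −57 days → 8 May 2024.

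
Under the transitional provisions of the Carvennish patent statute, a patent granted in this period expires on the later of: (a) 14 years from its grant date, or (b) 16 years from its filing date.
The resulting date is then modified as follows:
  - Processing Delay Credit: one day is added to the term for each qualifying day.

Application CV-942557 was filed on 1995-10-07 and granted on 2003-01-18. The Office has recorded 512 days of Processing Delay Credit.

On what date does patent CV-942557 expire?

(a) grant + 14 years → 18 January 2017.
(b) filing + 16 years → 7 October 2011.
Later of the two: 18 January 2017.
Processing Delay Credit: +512 days → 14 June 2018.

June 14, 2018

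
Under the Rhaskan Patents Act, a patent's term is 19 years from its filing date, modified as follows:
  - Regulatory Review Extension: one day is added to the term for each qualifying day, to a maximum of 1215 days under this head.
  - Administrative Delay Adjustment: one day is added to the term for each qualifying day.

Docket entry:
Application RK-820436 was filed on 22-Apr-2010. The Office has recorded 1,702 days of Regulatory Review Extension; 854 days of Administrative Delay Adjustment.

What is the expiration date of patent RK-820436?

2034-12-21

Base term: filing date + 19 years → 22 April 2029.
Regulatory Review Extension: 1702 days claimed exceeds the 1215-day cap, so +1215 days → 19 August 2032.
Administrative Delay Adjustment: +854 days → 21 December 2034.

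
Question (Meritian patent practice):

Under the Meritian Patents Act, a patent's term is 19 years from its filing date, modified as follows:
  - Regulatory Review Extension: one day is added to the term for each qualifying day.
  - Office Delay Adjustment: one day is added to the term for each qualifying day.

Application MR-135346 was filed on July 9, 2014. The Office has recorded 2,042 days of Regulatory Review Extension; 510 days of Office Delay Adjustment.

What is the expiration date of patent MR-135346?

Base term: filing date + 19 years → 9 July 2033.
Regulatory Review Extension: +2042 days → 10 February 2039.
Office Delay Adjustment: +510 days → 4 July 2040.

2040-07-04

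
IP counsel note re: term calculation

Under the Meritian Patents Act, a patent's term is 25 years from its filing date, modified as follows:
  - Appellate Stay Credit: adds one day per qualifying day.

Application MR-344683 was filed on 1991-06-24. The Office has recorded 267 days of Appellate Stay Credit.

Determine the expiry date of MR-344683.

March 18, 2017

Base term: filing date + 25 years → 24 June 2016.
Appellate Stay Credit: +267 days → 18 March 2017.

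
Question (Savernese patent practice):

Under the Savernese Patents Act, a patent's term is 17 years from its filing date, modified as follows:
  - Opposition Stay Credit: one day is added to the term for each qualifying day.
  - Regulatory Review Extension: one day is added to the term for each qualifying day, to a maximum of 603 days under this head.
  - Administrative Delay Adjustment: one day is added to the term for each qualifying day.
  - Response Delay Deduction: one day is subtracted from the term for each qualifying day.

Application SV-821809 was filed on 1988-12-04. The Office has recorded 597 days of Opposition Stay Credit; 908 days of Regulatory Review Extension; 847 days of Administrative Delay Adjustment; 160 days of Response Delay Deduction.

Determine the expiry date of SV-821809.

February 3, 2011

Base term: filing date + 17 years → 4 December 2005.
Opposition Stay Credit: +597 days → 24 July 2007.
Regulatory Review Extension: 908 days claimed exceeds the 603-day cap, so +603 days → 18 March 2009.
Administrative Delay Adjustment: +847 days → 13 July 2011.
Response Delay Deduction: −160 days → 3 February 2011.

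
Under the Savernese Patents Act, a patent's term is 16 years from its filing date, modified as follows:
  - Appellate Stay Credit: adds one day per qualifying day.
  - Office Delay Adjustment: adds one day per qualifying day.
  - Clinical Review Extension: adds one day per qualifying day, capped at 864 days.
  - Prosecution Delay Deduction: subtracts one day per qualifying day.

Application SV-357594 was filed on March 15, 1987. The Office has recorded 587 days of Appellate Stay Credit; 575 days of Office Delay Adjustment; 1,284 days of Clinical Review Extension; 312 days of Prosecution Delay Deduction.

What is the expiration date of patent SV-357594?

November 23, 2007

Base term: filing date + 16 years → 15 March 2003.
Appellate Stay Credit: +587 days → 22 October 2004.
Office Delay Adjustment: +575 days → 20 May 2006.
Clinical Review Extension: 1284 days claimed exceeds the 864-day cap, so +864 days → 30 September 2008.
Prosecution Delay Deduction: −312 days → 23 November 2007.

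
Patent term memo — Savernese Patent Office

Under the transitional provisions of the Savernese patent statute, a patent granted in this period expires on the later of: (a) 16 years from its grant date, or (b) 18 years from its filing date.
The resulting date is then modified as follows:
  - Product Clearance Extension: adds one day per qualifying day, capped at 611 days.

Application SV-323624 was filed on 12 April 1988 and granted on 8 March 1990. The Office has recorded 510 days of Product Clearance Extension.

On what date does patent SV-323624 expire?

September 4, 2007

(a) grant + 16 years → 8 March 2006.
(b) filing + 18 years → 12 April 2006.
Later of the two: 12 April 2006.
Product Clearance Extension: 510 days (within the 611-day cap) → +510 days → 4 September 2007.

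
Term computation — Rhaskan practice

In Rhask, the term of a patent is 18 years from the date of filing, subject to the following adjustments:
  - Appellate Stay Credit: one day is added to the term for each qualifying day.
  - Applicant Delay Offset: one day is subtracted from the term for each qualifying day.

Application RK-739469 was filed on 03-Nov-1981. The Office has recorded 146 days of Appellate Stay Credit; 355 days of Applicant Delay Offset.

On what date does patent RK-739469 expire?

April 8, 1999

Base term: filing date + 18 years → 3 November 1999.
Appellate Stay Credit: +146 days → 28 March 2000.
Applicant Delay Offset: −355 days → 8 April 1999.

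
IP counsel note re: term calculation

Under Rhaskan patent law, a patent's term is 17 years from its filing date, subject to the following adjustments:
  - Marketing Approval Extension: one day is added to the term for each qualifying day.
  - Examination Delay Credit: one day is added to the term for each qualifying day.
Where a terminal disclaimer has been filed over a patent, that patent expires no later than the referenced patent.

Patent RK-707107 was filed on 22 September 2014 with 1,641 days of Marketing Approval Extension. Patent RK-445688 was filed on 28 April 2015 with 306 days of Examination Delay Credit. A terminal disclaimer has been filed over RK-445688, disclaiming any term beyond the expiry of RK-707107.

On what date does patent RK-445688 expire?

Natural term of RK-445688:
  Base: filing + 17 years → 28 April 2032.
  Examination Delay Credit: +306 days → 28 February 2033.
Expiry of referenced patent RK-707107:
  Base: filing + 17 years → 22 September 2031.
  Marketing Approval Extension: +1641 days → 20 March 2036.
Terminal disclaimer: RK-445688 expires on the earlier of 28 February 2033 and 20 March 2036.

2033-02-28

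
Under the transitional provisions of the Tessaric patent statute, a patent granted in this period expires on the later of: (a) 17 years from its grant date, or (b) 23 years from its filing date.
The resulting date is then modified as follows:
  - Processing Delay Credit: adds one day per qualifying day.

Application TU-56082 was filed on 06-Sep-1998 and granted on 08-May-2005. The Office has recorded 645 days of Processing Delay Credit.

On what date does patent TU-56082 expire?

(a) grant + 17 years → 8 May 2022.
(b) filing + 23 years → 6 September 2021.
Later of the two: 8 May 2022.
Processing Delay Credit: +645 days → 12 February 2024.

February 12, 2024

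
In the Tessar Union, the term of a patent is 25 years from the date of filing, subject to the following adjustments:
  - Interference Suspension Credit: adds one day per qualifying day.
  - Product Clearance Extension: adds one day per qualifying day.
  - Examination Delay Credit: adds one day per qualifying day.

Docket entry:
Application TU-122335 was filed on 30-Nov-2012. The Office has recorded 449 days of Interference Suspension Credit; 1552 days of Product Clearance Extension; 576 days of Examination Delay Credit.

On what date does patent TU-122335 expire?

2044-12-20

Base term: filing date + 25 years → 30 November 2037.
Interference Suspension Credit: +449 days → 22 February 2039.
Product Clearance Extension: +1552 days → 24 May 2043.
Examination Delay Credit: +576 days → 20 December 2044.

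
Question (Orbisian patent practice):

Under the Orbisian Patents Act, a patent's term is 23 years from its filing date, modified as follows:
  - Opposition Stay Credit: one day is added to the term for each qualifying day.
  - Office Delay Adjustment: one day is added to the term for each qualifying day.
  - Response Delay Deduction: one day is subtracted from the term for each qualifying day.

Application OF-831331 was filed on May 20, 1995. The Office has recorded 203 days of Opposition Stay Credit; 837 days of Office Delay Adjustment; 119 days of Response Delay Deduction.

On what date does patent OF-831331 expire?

Base term: filing date + 23 years → 20 May 2018.
Opposition Stay Credit: +203 days → 9 December 2018.
Office Delay Adjustment: +837 days → 25 March 2021.
Response Delay Deduction: −119 days → 26 November 2020.

November 26, 2020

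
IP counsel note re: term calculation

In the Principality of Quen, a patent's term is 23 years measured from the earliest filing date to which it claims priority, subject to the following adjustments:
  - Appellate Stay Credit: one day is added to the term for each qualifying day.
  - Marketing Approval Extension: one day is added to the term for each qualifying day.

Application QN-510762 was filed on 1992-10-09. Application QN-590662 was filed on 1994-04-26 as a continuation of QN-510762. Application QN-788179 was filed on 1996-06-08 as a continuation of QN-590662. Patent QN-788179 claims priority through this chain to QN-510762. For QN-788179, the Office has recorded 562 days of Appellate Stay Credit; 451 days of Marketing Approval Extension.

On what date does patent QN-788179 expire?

Earliest priority filing: 9 October 1992.
Base term: 9 October 1992 + 23 years → 9 October 2015.
Appellate Stay Credit: +562 days → 23 April 2017.
Marketing Approval Extension: +451 days → 18 July 2018.

July 18, 2018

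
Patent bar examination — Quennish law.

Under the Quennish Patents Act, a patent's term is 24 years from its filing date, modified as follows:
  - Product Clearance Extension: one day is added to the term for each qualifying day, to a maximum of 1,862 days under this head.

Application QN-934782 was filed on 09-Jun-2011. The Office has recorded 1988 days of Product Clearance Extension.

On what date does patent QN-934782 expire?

Base term: filing date + 24 years → 9 June 2035.
Product Clearance Extension: 1988 days claimed exceeds the 1862-day cap, so +1862 days → 14 July 2040.

2040-07-14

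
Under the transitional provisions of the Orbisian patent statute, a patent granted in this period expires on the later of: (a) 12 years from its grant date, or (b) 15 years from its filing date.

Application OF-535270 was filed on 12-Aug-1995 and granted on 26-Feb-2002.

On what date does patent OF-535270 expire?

February 26, 2014

(a) grant + 12 years → 26 February 2014.
(b) filing + 15 years → 12 August 2010.
Later of the two: 26 February 2014.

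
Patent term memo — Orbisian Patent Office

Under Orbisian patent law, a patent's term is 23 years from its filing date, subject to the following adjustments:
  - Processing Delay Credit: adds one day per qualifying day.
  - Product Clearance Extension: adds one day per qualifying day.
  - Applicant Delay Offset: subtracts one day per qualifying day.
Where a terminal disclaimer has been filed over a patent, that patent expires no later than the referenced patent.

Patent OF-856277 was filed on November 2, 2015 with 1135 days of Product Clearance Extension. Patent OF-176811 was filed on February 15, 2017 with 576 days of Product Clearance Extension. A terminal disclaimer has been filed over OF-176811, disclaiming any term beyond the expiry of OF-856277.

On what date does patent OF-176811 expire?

September 13, 2041

Natural term of OF-176811:
  Base: filing + 23 years → 15 February 2040.
  Product Clearance Extension: +576 days → 13 September 2041.
Expiry of referenced patent OF-856277:
  Base: filing + 23 years → 2 November 2038.
  Product Clearance Extension: +1135 days → 11 December 2041.
Terminal disclaimer: OF-176811 expires on the earlier of 13 September 2041 and 11 December 2041.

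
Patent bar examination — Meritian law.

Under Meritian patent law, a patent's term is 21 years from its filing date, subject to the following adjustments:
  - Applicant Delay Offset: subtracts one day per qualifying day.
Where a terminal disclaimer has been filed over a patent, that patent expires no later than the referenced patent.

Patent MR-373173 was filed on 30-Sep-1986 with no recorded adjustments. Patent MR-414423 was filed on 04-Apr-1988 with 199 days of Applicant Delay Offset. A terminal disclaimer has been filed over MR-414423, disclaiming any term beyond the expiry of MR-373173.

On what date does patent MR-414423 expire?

Natural term of MR-414423:
  Base: filing + 21 years → 4 April 2009.
  Applicant Delay Offset: −199 days → 17 September 2008.
Expiry of referenced patent MR-373173:
  Base: filing + 21 years → 30 September 2007.
Terminal disclaimer: MR-414423 expires on the earlier of 17 September 2008 and 30 September 2007.

September 30, 2007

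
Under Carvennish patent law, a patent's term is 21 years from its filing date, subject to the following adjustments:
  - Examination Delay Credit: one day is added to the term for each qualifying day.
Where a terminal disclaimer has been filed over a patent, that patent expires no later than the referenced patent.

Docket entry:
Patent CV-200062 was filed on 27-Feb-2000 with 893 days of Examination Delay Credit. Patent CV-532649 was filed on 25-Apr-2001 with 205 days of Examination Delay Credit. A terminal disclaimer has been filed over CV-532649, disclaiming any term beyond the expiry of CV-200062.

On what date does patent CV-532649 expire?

Natural term of CV-532649:
  Base: filing + 21 years → 25 April 2022.
  Examination Delay Credit: +205 days → 16 November 2022.
Expiry of referenced patent CV-200062:
  Base: filing + 21 years → 27 February 2021.
  Examination Delay Credit: +893 days → 9 August 2023.
Terminal disclaimer: CV-532649 expires on the earlier of 16 November 2022 and 9 August 2023.

November 16, 2022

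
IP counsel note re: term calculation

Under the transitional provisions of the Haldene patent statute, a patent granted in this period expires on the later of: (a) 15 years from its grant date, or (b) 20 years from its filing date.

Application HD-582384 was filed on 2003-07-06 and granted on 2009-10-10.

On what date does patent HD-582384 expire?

(a) grant + 15 years → 10 October 2024.
(b) filing + 20 years → 6 July 2023.
Later of the two: 10 October 2024.

2024-10-10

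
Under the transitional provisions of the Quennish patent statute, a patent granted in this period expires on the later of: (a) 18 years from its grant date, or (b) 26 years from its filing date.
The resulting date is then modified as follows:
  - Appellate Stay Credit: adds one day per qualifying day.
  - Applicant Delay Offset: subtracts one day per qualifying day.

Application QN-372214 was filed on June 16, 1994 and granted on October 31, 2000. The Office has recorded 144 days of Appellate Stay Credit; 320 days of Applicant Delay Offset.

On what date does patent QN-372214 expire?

(a) grant + 18 years → 31 October 2018.
(b) filing + 26 years → 16 June 2020.
Later of the two: 16 June 2020.
Appellate Stay Credit: +144 days → 7 November 2020.
Applicant Delay Offset: −320 days → 23 December 2019.

2019-12-23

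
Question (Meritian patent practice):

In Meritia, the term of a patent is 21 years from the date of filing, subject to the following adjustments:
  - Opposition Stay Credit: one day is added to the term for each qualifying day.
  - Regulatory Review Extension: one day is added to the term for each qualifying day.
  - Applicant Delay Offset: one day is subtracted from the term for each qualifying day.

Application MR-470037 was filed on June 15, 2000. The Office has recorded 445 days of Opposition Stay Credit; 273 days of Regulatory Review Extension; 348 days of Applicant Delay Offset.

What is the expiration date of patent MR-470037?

Base term: filing date + 21 years → 15 June 2021.
Opposition Stay Credit: +445 days → 3 September 2022.
Regulatory Review Extension: +273 days → 3 June 2023.
Applicant Delay Offset: −348 days → 20 June 2022.

2022-06-20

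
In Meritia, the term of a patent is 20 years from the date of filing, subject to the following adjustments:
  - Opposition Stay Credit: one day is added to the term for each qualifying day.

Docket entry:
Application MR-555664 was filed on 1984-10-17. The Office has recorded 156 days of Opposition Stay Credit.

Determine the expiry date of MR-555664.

Base term: filing date + 20 years → 17 October 2004.
Opposition Stay Credit: +156 days → 22 March 2005.

2005-03-22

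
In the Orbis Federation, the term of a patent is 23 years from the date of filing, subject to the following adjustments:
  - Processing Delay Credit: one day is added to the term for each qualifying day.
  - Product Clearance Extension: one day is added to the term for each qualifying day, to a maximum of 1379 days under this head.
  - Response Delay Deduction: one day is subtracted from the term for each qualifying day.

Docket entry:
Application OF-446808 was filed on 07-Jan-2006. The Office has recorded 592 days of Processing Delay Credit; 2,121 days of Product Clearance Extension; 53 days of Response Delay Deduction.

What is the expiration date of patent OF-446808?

Base term: filing date + 23 years → 7 January 2029.
Processing Delay Credit: +592 days → 22 August 2030.
Product Clearance Extension: 2121 days claimed exceeds the 1379-day cap, so +1379 days → 1 June 2034.
Response Delay Deduction: −53 days → 9 April 2034.

April 9, 2034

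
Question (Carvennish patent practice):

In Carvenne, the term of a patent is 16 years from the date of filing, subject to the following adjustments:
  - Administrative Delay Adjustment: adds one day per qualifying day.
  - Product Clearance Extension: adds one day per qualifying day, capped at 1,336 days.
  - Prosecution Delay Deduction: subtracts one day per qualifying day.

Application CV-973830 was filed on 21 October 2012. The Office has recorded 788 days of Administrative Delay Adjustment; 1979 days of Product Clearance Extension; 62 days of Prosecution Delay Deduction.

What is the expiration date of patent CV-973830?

2034-06-14

Base term: filing date + 16 years → 21 October 2028.
Administrative Delay Adjustment: +788 days → 18 December 2030.
Product Clearance Extension: 1979 days claimed exceeds the 1336-day cap, so +1336 days → 15 August 2034.
Prosecution Delay Deduction: −62 days → 14 June 2034.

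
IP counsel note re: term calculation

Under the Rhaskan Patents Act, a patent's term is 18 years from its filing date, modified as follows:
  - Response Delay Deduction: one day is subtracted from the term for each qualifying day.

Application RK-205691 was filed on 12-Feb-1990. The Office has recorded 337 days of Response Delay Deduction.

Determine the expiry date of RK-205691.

Base term: filing date + 18 years → 12 February 2008.
Response Delay Deduction: −337 days → 12 March 2007.

March 12, 2007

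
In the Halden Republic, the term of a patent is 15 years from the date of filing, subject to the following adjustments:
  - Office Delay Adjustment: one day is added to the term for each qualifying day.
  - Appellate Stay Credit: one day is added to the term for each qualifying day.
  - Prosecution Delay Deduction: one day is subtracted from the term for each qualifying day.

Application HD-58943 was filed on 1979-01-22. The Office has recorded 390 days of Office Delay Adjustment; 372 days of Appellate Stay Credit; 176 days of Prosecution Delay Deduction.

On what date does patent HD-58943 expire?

August 31, 1995

Base term: filing date + 15 years → 22 January 1994.
Office Delay Adjustment: +390 days → 16 February 1995.
Appellate Stay Credit: +372 days → 23 February 1996.
Prosecution Delay Deduction: −176 days → 31 August 1995.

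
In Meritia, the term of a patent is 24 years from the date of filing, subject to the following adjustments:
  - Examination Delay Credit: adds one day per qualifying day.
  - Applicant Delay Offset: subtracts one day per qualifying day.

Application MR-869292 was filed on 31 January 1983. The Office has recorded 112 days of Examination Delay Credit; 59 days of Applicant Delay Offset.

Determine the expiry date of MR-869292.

Base term: filing date + 24 years → 31 January 2007.
Examination Delay Credit: +112 days → 23 May 2007.
Applicant Delay Offset: −59 days → 25 March 2007.

2007-03-25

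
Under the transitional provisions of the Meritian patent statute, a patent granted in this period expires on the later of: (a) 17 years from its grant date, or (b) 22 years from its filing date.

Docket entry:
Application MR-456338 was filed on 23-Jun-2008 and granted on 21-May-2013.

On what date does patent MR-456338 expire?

2030-06-23

(a) grant + 17 years → 21 May 2030.
(b) filing + 22 years → 23 June 2030.
Later of the two: 23 June 2030.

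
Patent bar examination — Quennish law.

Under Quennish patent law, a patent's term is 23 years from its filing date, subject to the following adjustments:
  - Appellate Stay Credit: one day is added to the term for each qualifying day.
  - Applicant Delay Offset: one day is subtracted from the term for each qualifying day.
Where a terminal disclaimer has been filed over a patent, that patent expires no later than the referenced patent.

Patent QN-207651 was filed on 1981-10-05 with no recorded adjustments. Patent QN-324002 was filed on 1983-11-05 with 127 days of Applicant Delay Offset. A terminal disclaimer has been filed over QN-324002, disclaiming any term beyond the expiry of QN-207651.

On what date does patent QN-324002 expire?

2004-10-05

Natural term of QN-324002:
  Base: filing + 23 years → 5 November 2006.
  Applicant Delay Offset: −127 days → 1 July 2006.
Expiry of referenced patent QN-207651:
  Base: filing + 23 years → 5 October 2004.
Terminal disclaimer: QN-324002 expires on the earlier of 1 July 2006 and 5 October 2004.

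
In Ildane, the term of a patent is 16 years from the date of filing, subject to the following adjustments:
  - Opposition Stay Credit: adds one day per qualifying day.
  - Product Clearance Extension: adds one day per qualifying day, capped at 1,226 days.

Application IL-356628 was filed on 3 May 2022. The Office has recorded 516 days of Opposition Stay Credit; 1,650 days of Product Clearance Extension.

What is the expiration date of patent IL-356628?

Base term: filing date + 16 years → 3 May 2038.
Opposition Stay Credit: +516 days → 1 October 2039.
Product Clearance Extension: 1650 days claimed exceeds the 1226-day cap, so +1226 days → 8 February 2043.

February 8, 2043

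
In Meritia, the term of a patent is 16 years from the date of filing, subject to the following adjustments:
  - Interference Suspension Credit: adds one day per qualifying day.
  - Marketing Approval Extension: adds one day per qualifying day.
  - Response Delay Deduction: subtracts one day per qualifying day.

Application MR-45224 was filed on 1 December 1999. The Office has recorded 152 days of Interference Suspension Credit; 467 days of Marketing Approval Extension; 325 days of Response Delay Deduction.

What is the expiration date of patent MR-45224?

2016-09-20

Base term: filing date + 16 years → 1 December 2015.
Interference Suspension Credit: +152 days → 1 May 2016.
Marketing Approval Extension: +467 days → 11 August 2017.
Response Delay Deduction: −325 days → 20 September 2016.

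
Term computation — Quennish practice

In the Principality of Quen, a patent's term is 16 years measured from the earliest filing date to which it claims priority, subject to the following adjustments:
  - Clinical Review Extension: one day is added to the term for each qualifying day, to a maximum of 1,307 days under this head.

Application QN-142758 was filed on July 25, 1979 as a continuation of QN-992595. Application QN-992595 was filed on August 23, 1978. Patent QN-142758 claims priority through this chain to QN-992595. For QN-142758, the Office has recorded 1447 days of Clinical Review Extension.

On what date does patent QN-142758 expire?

March 22, 1998

Earliest priority filing: 23 August 1978.
Base term: 23 August 1978 + 16 years → 23 August 1994.
Clinical Review Extension: 1447 days claimed exceeds the 1307-day cap, so +1307 days → 22 March 1998.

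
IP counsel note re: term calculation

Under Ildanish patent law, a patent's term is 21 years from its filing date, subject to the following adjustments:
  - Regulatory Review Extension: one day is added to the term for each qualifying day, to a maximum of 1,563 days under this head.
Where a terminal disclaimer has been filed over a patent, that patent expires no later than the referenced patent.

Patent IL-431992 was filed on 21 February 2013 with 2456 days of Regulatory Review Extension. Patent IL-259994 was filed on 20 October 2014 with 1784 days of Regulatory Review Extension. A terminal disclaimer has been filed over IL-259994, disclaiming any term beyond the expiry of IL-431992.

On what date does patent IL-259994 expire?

2038-06-03

Natural term of IL-259994:
  Base: filing + 21 years → 20 October 2035.
  Regulatory Review Extension: 1784 days claimed exceeds the 1563-day cap, so +1563 days → 30 January 2040.
Expiry of referenced patent IL-431992:
  Base: filing + 21 years → 21 February 2034.
  Regulatory Review Extension: 2456 days claimed exceeds the 1563-day cap, so +1563 days → 3 June 2038.
Terminal disclaimer: IL-259994 expires on the earlier of 30 January 2040 and 3 June 2038.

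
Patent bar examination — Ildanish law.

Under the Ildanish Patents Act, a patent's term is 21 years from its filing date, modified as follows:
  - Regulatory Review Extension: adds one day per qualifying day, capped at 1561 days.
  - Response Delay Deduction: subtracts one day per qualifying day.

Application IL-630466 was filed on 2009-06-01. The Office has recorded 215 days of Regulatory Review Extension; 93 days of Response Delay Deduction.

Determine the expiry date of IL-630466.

Base term: filing date + 21 years → 1 June 2030.
Regulatory Review Extension: 215 days (within the 1561-day cap) → +215 days → 2 January 2031.
Response Delay Deduction: −93 days → 1 October 2030.

2030-10-01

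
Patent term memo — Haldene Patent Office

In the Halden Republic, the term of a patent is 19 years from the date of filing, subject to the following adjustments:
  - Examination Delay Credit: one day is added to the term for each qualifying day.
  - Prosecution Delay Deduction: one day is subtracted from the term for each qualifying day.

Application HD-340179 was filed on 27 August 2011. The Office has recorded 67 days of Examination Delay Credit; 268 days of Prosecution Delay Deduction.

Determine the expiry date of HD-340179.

Base term: filing date + 19 years → 27 August 2030.
Examination Delay Credit: +67 days → 2 November 2030.
Prosecution Delay Deduction: −268 days → 7 February 2030.

February 7, 2030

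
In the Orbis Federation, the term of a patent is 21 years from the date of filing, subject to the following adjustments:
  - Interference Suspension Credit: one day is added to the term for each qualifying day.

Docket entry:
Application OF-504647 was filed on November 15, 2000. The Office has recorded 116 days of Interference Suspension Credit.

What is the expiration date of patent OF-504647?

Base term: filing date + 21 years → 15 November 2021.
Interference Suspension Credit: +116 days → 11 March 2022.

March 11, 2022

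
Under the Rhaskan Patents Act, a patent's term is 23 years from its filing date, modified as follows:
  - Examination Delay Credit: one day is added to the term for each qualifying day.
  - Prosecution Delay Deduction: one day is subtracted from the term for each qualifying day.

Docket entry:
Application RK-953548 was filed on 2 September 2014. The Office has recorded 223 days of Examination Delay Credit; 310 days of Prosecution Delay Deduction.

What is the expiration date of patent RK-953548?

June 7, 2037

Base term: filing date + 23 years → 2 September 2037.
Examination Delay Credit: +223 days → 13 April 2038.
Prosecution Delay Deduction: −310 days → 7 June 2037.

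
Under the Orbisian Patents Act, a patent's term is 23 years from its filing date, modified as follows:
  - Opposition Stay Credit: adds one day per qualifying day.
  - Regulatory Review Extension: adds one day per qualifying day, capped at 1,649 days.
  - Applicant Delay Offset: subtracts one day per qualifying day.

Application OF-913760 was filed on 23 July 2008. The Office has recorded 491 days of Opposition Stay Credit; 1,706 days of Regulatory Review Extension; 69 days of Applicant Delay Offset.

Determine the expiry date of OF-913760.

Base term: filing date + 23 years → 23 July 2031.
Opposition Stay Credit: +491 days → 25 November 2032.
Regulatory Review Extension: 1706 days claimed exceeds the 1649-day cap, so +1649 days → 1 June 2037.
Applicant Delay Offset: −69 days → 24 March 2037.

2037-03-24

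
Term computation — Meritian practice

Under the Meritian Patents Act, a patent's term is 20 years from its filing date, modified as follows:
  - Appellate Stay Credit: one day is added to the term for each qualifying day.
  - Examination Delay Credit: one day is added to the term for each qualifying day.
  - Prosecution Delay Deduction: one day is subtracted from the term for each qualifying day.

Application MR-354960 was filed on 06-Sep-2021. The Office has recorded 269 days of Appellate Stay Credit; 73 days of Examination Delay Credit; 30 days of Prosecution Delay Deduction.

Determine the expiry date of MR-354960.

2042-07-15

Base term: filing date + 20 years → 6 September 2041.
Appellate Stay Credit: +269 days → 2 June 2042.
Examination Delay Credit: +73 days → 14 August 2042.
Prosecution Delay Deduction: −30 days → 15 July 2042.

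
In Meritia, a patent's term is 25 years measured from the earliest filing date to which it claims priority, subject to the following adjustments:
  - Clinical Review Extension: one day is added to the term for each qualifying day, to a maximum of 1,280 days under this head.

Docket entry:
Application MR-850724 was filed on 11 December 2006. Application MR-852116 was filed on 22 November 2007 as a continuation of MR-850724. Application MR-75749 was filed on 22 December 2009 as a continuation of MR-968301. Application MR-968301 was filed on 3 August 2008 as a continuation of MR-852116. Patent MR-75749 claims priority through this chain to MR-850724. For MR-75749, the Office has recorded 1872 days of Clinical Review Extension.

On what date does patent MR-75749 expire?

June 13, 2035

Earliest priority filing: 11 December 2006.
Base term: 11 December 2006 + 25 years → 11 December 2031.
Clinical Review Extension: 1872 days claimed exceeds the 1280-day cap, so +1280 days → 13 June 2035.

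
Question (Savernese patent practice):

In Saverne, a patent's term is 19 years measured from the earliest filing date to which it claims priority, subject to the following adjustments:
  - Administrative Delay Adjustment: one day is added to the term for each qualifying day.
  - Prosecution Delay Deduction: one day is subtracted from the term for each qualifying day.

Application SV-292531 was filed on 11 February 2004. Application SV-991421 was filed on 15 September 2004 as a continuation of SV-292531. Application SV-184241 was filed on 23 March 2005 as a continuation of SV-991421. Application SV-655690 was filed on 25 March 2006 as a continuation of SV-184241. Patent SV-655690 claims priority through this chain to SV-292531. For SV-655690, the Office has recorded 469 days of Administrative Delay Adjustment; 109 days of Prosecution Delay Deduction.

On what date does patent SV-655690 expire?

Earliest priority filing: 11 February 2004.
Base term: 11 February 2004 + 19 years → 11 February 2023.
Administrative Delay Adjustment: +469 days → 25 May 2024.
Prosecution Delay Deduction: −109 days → 6 February 2024.

February 6, 2024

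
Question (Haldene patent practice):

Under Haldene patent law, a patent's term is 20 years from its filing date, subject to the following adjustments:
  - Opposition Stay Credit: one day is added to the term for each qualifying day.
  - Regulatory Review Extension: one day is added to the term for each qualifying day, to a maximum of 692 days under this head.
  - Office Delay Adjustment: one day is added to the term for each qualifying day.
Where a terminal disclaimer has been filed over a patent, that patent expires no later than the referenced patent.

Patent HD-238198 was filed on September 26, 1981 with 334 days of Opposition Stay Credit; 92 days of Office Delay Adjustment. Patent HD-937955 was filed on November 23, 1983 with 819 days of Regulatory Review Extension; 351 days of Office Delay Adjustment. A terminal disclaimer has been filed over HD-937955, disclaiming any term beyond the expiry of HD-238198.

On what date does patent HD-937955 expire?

November 26, 2002

Natural term of HD-937955:
  Base: filing + 20 years → 23 November 2003.
  Regulatory Review Extension: 819 days claimed exceeds the 692-day cap, so +692 days → 15 October 2005.
  Office Delay Adjustment: +351 days → 1 October 2006.
Expiry of referenced patent HD-238198:
  Base: filing + 20 years → 26 September 2001.
  Opposition Stay Credit: +334 days → 26 August 2002.
  Office Delay Adjustment: +92 days → 26 November 2002.
Terminal disclaimer: HD-937955 expires on the earlier of 1 October 2006 and 26 November 2002.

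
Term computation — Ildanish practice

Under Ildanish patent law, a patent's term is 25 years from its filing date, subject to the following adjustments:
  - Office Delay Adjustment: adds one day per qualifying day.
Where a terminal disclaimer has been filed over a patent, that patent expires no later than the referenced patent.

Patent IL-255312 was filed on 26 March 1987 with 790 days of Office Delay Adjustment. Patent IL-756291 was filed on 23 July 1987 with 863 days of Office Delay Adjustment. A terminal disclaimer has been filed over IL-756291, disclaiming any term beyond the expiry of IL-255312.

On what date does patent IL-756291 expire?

Natural term of IL-756291:
  Base: filing + 25 years → 23 July 2012.
  Office Delay Adjustment: +863 days → 3 December 2014.
Expiry of referenced patent IL-255312:
  Base: filing + 25 years → 26 March 2012.
  Office Delay Adjustment: +790 days → 25 May 2014.
Terminal disclaimer: IL-756291 expires on the earlier of 3 December 2014 and 25 May 2014.

May 25, 2014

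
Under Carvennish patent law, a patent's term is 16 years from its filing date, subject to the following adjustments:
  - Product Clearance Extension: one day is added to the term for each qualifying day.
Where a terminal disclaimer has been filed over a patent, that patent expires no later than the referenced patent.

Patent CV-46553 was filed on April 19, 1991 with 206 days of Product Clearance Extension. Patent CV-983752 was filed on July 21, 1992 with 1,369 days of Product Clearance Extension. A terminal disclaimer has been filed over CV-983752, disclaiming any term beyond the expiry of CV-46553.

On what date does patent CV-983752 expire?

2007-11-11

Natural term of CV-983752:
  Base: filing + 16 years → 21 July 2008.
  Product Clearance Extension: +1369 days → 20 April 2012.
Expiry of referenced patent CV-46553:
  Base: filing + 16 years → 19 April 2007.
  Product Clearance Extension: +206 days → 11 November 2007.
Terminal disclaimer: CV-983752 expires on the earlier of 20 April 2012 and 11 November 2007.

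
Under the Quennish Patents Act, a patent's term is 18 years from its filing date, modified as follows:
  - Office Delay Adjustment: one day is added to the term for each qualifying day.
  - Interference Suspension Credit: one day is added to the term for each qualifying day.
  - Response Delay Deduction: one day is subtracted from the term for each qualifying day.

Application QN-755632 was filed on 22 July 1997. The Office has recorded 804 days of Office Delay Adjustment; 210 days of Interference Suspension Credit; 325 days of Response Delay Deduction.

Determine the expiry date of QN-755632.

Base term: filing date + 18 years → 22 July 2015.
Office Delay Adjustment: +804 days → 3 October 2017.
Interference Suspension Credit: +210 days → 1 May 2018.
Response Delay Deduction: −325 days → 10 June 2017.

June 10, 2017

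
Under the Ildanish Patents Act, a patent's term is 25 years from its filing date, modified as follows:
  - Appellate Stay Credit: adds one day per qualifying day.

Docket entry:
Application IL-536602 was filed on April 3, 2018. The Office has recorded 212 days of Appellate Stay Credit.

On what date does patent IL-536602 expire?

Base term: filing date + 25 years → 3 April 2043.
Appellate Stay Credit: +212 days → 1 November 2043.

2043-11-01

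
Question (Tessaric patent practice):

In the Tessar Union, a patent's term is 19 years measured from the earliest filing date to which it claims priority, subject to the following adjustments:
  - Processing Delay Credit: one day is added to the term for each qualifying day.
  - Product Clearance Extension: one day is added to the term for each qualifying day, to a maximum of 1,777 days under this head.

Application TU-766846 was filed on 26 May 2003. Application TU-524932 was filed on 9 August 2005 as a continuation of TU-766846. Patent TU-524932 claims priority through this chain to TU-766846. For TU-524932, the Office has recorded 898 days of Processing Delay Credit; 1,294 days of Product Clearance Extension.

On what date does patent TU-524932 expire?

May 26, 2028

Earliest priority filing: 26 May 2003.
Base term: 26 May 2003 + 19 years → 26 May 2022.
Processing Delay Credit: +898 days → 9 November 2024.
Product Clearance Extension: 1294 days (within the 1777-day cap) → +1294 days → 26 May 2028.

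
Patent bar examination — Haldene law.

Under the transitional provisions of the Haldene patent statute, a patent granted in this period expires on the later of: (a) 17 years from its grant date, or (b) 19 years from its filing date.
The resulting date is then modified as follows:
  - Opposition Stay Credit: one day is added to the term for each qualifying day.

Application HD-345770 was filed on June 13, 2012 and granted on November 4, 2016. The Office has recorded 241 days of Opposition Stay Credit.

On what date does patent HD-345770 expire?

July 3, 2034

(a) grant + 17 years → 4 November 2033.
(b) filing + 19 years → 13 June 2031.
Later of the two: 4 November 2033.
Opposition Stay Credit: +241 days → 3 July 2034.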